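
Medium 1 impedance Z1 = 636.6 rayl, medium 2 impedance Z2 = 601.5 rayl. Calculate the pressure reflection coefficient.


Given values:
  Z1 = 636.6 rayl, Z2 = 601.5 rayl
Formula: R = (Z2 - Z1) / (Z2 + Z1)
Numerator: Z2 - Z1 = 601.5 - 636.6 = -35.1
Denominator: Z2 + Z1 = 601.5 + 636.6 = 1238.1
R = -35.1 / 1238.1 = -0.0283

-0.0283


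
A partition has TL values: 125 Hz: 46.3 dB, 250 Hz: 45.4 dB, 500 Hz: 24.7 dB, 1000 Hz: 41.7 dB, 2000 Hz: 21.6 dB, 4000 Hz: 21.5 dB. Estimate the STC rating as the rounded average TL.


Given TL values at each frequency:
  125 Hz: 46.3 dB
  250 Hz: 45.4 dB
  500 Hz: 24.7 dB
  1000 Hz: 41.7 dB
  2000 Hz: 21.6 dB
  4000 Hz: 21.5 dB
Formula: STC ~ round(average of TL values)
Sum = 46.3 + 45.4 + 24.7 + 41.7 + 21.6 + 21.5 = 201.2
Average = 201.2 / 6 = 33.53
Rounded: 34

34


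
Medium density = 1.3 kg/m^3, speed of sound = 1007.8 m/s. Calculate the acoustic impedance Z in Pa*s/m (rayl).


Given values:
  rho = 1.3 kg/m^3
  c = 1007.8 m/s
Formula: Z = rho * c
Z = 1.3 * 1007.8
Z = 1310.14

1310.14 rayl


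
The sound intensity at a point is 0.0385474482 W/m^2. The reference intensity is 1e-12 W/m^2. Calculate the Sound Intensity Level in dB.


Given values:
  I = 0.0385474482 W/m^2
  I_ref = 1e-12 W/m^2
Formula: SIL = 10 * log10(I / I_ref)
Compute ratio: I / I_ref = 38547448200
Compute log10: log10(38547448200) = 10.585996
Multiply: SIL = 10 * 10.585996 = 105.86

105.86 dB


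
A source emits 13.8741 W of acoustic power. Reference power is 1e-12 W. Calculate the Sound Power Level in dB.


Given values:
  W = 13.8741 W
  W_ref = 1e-12 W
Formula: SWL = 10 * log10(W / W_ref)
Compute ratio: W / W_ref = 13874100000000
Compute log10: log10(13874100000000) = 13.142205
Multiply: SWL = 10 * 13.142205 = 131.42

131.42 dB


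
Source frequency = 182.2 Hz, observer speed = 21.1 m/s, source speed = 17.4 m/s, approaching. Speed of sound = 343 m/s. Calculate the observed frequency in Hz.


Given values:
  f_s = 182.2 Hz, v_o = 21.1 m/s, v_s = 17.4 m/s
  Direction: approaching
Formula: f_o = f_s * (c + v_o) / (c - v_s)
Numerator: c + v_o = 343 + 21.1 = 364.1
Denominator: c - v_s = 343 - 17.4 = 325.6
f_o = 182.2 * 364.1 / 325.6 = 203.74

203.74 Hz


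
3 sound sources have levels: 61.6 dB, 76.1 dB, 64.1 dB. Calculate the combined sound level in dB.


Formula: L_total = 10 * log10( sum(10^(Li/10)) )
  Source 1: 10^(61.6/10) = 1445439.7707
  Source 2: 10^(76.1/10) = 40738027.7804
  Source 3: 10^(64.1/10) = 2570395.7828
Sum of linear values = 44753863.3339
L_total = 10 * log10(44753863.3339) = 76.51

76.51 dB


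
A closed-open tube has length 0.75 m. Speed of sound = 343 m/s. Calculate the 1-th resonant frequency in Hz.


Given values:
  Tube type: closed-open, L = 0.75 m, c = 343 m/s, n = 1
Formula: f_n = (2n - 1) * c / (4 * L)
Compute 2n - 1 = 2*1 - 1 = 1
Compute 4 * L = 4 * 0.75 = 3.0
f = 1 * 343 / 3.0
f = 114.33

114.33 Hz


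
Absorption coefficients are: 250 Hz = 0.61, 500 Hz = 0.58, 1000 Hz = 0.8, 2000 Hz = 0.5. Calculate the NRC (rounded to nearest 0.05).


Given values:
  a_250 = 0.61, a_500 = 0.58
  a_1000 = 0.8, a_2000 = 0.5
Formula: NRC = (a250 + a500 + a1000 + a2000) / 4
Sum = 0.61 + 0.58 + 0.8 + 0.5 = 2.49
NRC = 2.49 / 4 = 0.6225
Rounded to nearest 0.05: 0.6

0.6


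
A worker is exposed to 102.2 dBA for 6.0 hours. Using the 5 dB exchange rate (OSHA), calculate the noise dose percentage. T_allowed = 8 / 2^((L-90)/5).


Given values:
  L = 102.2 dBA, T = 6.0 hours
Formula: T_allowed = 8 / 2^((L - 90) / 5)
Compute exponent: (102.2 - 90) / 5 = 2.44
Compute 2^(2.44) = 5.426417
T_allowed = 8 / 5.426417 = 1.474269 hours
Dose = (T / T_allowed) * 100
Dose = (6.0 / 1.474269) * 100 = 406.98

406.98 %


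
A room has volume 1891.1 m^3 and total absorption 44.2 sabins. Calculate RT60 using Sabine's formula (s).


Given values:
  V = 1891.1 m^3
  A = 44.2 sabins
Formula: RT60 = 0.161 * V / A
Numerator: 0.161 * 1891.1 = 304.4671
RT60 = 304.4671 / 44.2 = 6.888

6.888 s


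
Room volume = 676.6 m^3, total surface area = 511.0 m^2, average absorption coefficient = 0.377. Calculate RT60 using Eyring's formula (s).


Given values:
  V = 676.6 m^3, S = 511.0 m^2, alpha = 0.377
Formula: RT60 = 0.161 * V / (-S * ln(1 - alpha))
Compute ln(1 - 0.377) = ln(0.623) = -0.473209
Denominator: -511.0 * -0.473209 = 241.8098
Numerator: 0.161 * 676.6 = 108.9326
RT60 = 108.9326 / 241.8098 = 0.45

0.45 s


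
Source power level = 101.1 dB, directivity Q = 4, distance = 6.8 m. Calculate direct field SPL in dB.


Given values:
  Lw = 101.1 dB, Q = 4, r = 6.8 m
Formula: SPL = Lw + 10 * log10(Q / (4 * pi * r^2))
Compute 4 * pi * r^2 = 4 * pi * 6.8^2 = 581.069
Compute Q / denom = 4 / 581.069 = 0.00688386
Compute 10 * log10(0.00688386) = -21.6217
SPL = 101.1 + (-21.6217) = 79.48

79.48 dB


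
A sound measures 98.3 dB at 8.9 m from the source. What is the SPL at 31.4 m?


Given values:
  SPL1 = 98.3 dB, r1 = 8.9 m, r2 = 31.4 m
Formula: SPL2 = SPL1 - 20 * log10(r2 / r1)
Compute ratio: r2 / r1 = 31.4 / 8.9 = 3.5281
Compute log10: log10(3.5281) = 0.547541
Compute drop: 20 * 0.547541 = 10.9508
SPL2 = 98.3 - 10.9508 = 87.35

87.35 dB


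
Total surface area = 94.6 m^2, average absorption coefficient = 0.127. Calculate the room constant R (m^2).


Given values:
  S = 94.6 m^2, alpha = 0.127
Formula: R = S * alpha / (1 - alpha)
Numerator: 94.6 * 0.127 = 12.0142
Denominator: 1 - 0.127 = 0.873
R = 12.0142 / 0.873 = 13.76

13.76 m^2


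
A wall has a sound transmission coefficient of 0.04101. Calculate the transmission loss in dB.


Given values:
  tau = 0.04101
Formula: TL = 10 * log10(1 / tau)
Compute 1 / tau = 1 / 0.04101 = 24.3843
Compute log10(24.3843) = 1.38711
TL = 10 * 1.38711 = 13.87

13.87 dB


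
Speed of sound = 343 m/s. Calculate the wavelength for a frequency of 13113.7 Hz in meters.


Given values:
  c = 343 m/s, f = 13113.7 Hz
Formula: lambda = c / f
lambda = 343 / 13113.7
lambda = 0.0262

0.0262 m


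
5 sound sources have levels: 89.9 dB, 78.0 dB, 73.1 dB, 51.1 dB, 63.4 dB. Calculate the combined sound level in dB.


Formula: L_total = 10 * log10( sum(10^(Li/10)) )
  Source 1: 10^(89.9/10) = 977237220.9558
  Source 2: 10^(78.0/10) = 63095734.448
  Source 3: 10^(73.1/10) = 20417379.4467
  Source 4: 10^(51.1/10) = 128824.9552
  Source 5: 10^(63.4/10) = 2187761.6239
Sum of linear values = 1063066921.4296
L_total = 10 * log10(1063066921.4296) = 90.27

90.27 dB


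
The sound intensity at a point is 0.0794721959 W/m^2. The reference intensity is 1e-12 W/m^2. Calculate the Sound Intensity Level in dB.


Given values:
  I = 0.0794721959 W/m^2
  I_ref = 1e-12 W/m^2
Formula: SIL = 10 * log10(I / I_ref)
Compute ratio: I / I_ref = 79472195900
Compute log10: log10(79472195900) = 10.900215
Multiply: SIL = 10 * 10.900215 = 109.0

109.0 dB


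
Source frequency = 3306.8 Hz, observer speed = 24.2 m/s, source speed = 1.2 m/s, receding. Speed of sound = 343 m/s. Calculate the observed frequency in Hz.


Given values:
  f_s = 3306.8 Hz, v_o = 24.2 m/s, v_s = 1.2 m/s
  Direction: receding
Formula: f_o = f_s * (c - v_o) / (c + v_s)
Numerator: c - v_o = 343 - 24.2 = 318.8
Denominator: c + v_s = 343 + 1.2 = 344.2
f_o = 3306.8 * 318.8 / 344.2 = 3062.78

3062.78 Hz


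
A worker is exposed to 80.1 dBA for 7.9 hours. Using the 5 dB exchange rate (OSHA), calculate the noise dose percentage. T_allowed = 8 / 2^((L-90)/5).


Given values:
  L = 80.1 dBA, T = 7.9 hours
Formula: T_allowed = 8 / 2^((L - 90) / 5)
Compute exponent: (80.1 - 90) / 5 = -1.98
Compute 2^(-1.98) = 0.25349
T_allowed = 8 / 0.25349 = 31.55943 hours
Dose = (T / T_allowed) * 100
Dose = (7.9 / 31.55943) * 100 = 25.03

25.03 %


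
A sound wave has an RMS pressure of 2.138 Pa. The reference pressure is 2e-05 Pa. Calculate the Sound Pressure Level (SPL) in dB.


Given values:
  p = 2.138 Pa
  p_ref = 2e-05 Pa
Formula: SPL = 20 * log10(p / p_ref)
Compute ratio: p / p_ref = 2.138 / 2e-05 = 106900
Compute log10: log10(106900) = 5.028978
Multiply: SPL = 20 * 5.028978 = 100.58

100.58 dB


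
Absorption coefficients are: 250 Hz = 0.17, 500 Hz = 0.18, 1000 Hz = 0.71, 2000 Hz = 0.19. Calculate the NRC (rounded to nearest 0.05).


Given values:
  a_250 = 0.17, a_500 = 0.18
  a_1000 = 0.71, a_2000 = 0.19
Formula: NRC = (a250 + a500 + a1000 + a2000) / 4
Sum = 0.17 + 0.18 + 0.71 + 0.19 = 1.25
NRC = 1.25 / 4 = 0.3125
Rounded to nearest 0.05: 0.3

0.3


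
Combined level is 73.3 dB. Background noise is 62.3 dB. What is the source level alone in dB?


Given values:
  L_total = 73.3 dB, L_bg = 62.3 dB
Formula: L_source = 10 * log10(10^(L_total/10) - 10^(L_bg/10))
Convert to linear:
  10^(73.3/10) = 21379620.895
  10^(62.3/10) = 1698243.6525
Difference: 21379620.895 - 1698243.6525 = 19681377.2425
L_source = 10 * log10(19681377.2425) = 72.94

72.94 dB


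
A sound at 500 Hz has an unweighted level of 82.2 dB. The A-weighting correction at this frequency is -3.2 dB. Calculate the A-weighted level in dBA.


Given values:
  SPL = 82.2 dB
  A-weighting at 500 Hz = -3.2 dB
Formula: L_A = SPL + A_weight
L_A = 82.2 + (-3.2)
L_A = 79.0

79.0 dBA


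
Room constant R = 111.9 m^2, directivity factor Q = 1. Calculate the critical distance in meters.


Given values:
  R = 111.9 m^2, Q = 1
Formula: d_c = 0.141 * sqrt(Q * R)
Compute Q * R = 1 * 111.9 = 111.9
Compute sqrt(111.9) = 10.5783
d_c = 0.141 * 10.5783 = 1.492

1.492 m


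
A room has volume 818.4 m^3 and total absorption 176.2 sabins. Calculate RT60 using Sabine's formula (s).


Given values:
  V = 818.4 m^3
  A = 176.2 sabins
Formula: RT60 = 0.161 * V / A
Numerator: 0.161 * 818.4 = 131.7624
RT60 = 131.7624 / 176.2 = 0.748

0.748 s


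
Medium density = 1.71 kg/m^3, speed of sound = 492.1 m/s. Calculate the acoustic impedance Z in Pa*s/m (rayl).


Given values:
  rho = 1.71 kg/m^3
  c = 492.1 m/s
Formula: Z = rho * c
Z = 1.71 * 492.1
Z = 841.49

841.49 rayl


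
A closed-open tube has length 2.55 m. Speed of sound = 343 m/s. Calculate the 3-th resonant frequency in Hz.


Given values:
  Tube type: closed-open, L = 2.55 m, c = 343 m/s, n = 3
Formula: f_n = (2n - 1) * c / (4 * L)
Compute 2n - 1 = 2*3 - 1 = 5
Compute 4 * L = 4 * 2.55 = 10.2
f = 5 * 343 / 10.2
f = 168.14

168.14 Hz


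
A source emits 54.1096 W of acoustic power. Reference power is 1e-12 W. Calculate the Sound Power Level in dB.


Given values:
  W = 54.1096 W
  W_ref = 1e-12 W
Formula: SWL = 10 * log10(W / W_ref)
Compute ratio: W / W_ref = 54109600000000
Compute log10: log10(54109600000000) = 13.733274
Multiply: SWL = 10 * 13.733274 = 137.33

137.33 dB


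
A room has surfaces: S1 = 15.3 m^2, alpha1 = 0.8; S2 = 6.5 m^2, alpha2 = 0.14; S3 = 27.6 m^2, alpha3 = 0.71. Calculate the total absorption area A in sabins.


Given surfaces:
  Surface 1: 15.3 * 0.8 = 12.24
  Surface 2: 6.5 * 0.14 = 0.91
  Surface 3: 27.6 * 0.71 = 19.596
Formula: A = sum(Si * alpha_i)
A = 12.24 + 0.91 + 19.596
A = 32.75

32.75 sabins


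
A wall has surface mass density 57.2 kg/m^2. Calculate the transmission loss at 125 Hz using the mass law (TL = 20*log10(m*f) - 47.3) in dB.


Given values:
  m = 57.2 kg/m^2, f = 125 Hz
Formula: TL = 20 * log10(m * f) - 47.3
Compute m * f = 57.2 * 125 = 7150.0
Compute log10(7150.0) = 3.854306
Compute 20 * 3.854306 = 77.0861
TL = 77.0861 - 47.3 = 29.79

29.79 dB


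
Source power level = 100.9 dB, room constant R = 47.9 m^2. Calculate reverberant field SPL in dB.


Given values:
  Lw = 100.9 dB, R = 47.9 m^2
Formula: SPL = Lw + 10 * log10(4 / R)
Compute 4 / R = 4 / 47.9 = 0.083507
Compute 10 * log10(0.083507) = -10.7828
SPL = 100.9 + (-10.7828) = 90.12

90.12 dB


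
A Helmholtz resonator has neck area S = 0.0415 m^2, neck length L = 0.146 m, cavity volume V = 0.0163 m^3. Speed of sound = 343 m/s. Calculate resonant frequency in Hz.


Given values:
  S = 0.0415 m^2, L = 0.146 m, V = 0.0163 m^3, c = 343 m/s
Formula: f = (c / (2*pi)) * sqrt(S / (V * L))
Compute V * L = 0.0163 * 0.146 = 0.0023798
Compute S / (V * L) = 0.0415 / 0.0023798 = 17.4384
Compute sqrt(17.4384) = 4.175931
Compute c / (2*pi) = 343 / 6.283185 = 54.590148
f = 54.590148 * 4.175931 = 227.96

227.96 Hz


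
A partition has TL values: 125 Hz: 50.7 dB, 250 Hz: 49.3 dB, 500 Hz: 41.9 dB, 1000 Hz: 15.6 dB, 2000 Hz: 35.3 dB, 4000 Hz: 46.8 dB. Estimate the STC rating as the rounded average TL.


Given TL values at each frequency:
  125 Hz: 50.7 dB
  250 Hz: 49.3 dB
  500 Hz: 41.9 dB
  1000 Hz: 15.6 dB
  2000 Hz: 35.3 dB
  4000 Hz: 46.8 dB
Formula: STC ~ round(average of TL values)
Sum = 50.7 + 49.3 + 41.9 + 15.6 + 35.3 + 46.8 = 239.6
Average = 239.6 / 6 = 39.93
Rounded: 40

40


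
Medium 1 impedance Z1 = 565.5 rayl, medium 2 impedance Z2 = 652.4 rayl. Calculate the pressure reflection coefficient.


Given values:
  Z1 = 565.5 rayl, Z2 = 652.4 rayl
Formula: R = (Z2 - Z1) / (Z2 + Z1)
Numerator: Z2 - Z1 = 652.4 - 565.5 = 86.9
Denominator: Z2 + Z1 = 652.4 + 565.5 = 1217.9
R = 86.9 / 1217.9 = 0.0714

0.0714


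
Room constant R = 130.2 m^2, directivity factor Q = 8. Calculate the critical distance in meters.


Given values:
  R = 130.2 m^2, Q = 8
Formula: d_c = 0.141 * sqrt(Q * R)
Compute Q * R = 8 * 130.2 = 1041.6
Compute sqrt(1041.6) = 32.2738
d_c = 0.141 * 32.2738 = 4.551

4.551 m


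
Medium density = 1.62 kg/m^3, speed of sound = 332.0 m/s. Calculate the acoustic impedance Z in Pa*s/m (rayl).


Given values:
  rho = 1.62 kg/m^3
  c = 332.0 m/s
Formula: Z = rho * c
Z = 1.62 * 332.0
Z = 537.84

537.84 rayl


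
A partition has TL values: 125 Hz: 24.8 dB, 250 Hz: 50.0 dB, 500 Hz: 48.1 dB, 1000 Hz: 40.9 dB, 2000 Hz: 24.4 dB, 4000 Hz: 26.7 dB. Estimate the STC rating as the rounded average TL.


Given TL values at each frequency:
  125 Hz: 24.8 dB
  250 Hz: 50.0 dB
  500 Hz: 48.1 dB
  1000 Hz: 40.9 dB
  2000 Hz: 24.4 dB
  4000 Hz: 26.7 dB
Formula: STC ~ round(average of TL values)
Sum = 24.8 + 50.0 + 48.1 + 40.9 + 24.4 + 26.7 = 214.9
Average = 214.9 / 6 = 35.82
Rounded: 36

36


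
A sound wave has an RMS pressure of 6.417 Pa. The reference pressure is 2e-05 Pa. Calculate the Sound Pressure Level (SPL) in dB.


Given values:
  p = 6.417 Pa
  p_ref = 2e-05 Pa
Formula: SPL = 20 * log10(p / p_ref)
Compute ratio: p / p_ref = 6.417 / 2e-05 = 320850
Compute log10: log10(320850) = 5.506302
Multiply: SPL = 20 * 5.506302 = 110.13

110.13 dB


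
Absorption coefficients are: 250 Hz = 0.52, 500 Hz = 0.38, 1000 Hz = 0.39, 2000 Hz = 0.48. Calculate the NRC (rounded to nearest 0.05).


Given values:
  a_250 = 0.52, a_500 = 0.38
  a_1000 = 0.39, a_2000 = 0.48
Formula: NRC = (a250 + a500 + a1000 + a2000) / 4
Sum = 0.52 + 0.38 + 0.39 + 0.48 = 1.77
NRC = 1.77 / 4 = 0.4425
Rounded to nearest 0.05: 0.45

0.45


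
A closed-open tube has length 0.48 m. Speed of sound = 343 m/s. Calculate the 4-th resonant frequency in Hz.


Given values:
  Tube type: closed-open, L = 0.48 m, c = 343 m/s, n = 4
Formula: f_n = (2n - 1) * c / (4 * L)
Compute 2n - 1 = 2*4 - 1 = 7
Compute 4 * L = 4 * 0.48 = 1.92
f = 7 * 343 / 1.92
f = 1250.52

1250.52 Hz


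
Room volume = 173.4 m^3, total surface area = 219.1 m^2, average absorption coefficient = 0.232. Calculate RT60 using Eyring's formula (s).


Given values:
  V = 173.4 m^3, S = 219.1 m^2, alpha = 0.232
Formula: RT60 = 0.161 * V / (-S * ln(1 - alpha))
Compute ln(1 - 0.232) = ln(0.768) = -0.263966
Denominator: -219.1 * -0.263966 = 57.835
Numerator: 0.161 * 173.4 = 27.9174
RT60 = 27.9174 / 57.835 = 0.483

0.483 s


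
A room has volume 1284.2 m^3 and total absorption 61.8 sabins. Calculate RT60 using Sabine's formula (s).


Given values:
  V = 1284.2 m^3
  A = 61.8 sabins
Formula: RT60 = 0.161 * V / A
Numerator: 0.161 * 1284.2 = 206.7562
RT60 = 206.7562 / 61.8 = 3.346

3.346 s


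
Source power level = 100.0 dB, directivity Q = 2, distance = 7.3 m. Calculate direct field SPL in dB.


Given values:
  Lw = 100.0 dB, Q = 2, r = 7.3 m
Formula: SPL = Lw + 10 * log10(Q / (4 * pi * r^2))
Compute 4 * pi * r^2 = 4 * pi * 7.3^2 = 669.6619
Compute Q / denom = 2 / 669.6619 = 0.00298658
Compute 10 * log10(0.00298658) = -25.2483
SPL = 100.0 + (-25.2483) = 74.75

74.75 dB


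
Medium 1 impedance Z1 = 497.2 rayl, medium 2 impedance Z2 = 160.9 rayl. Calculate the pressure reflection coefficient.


Given values:
  Z1 = 497.2 rayl, Z2 = 160.9 rayl
Formula: R = (Z2 - Z1) / (Z2 + Z1)
Numerator: Z2 - Z1 = 160.9 - 497.2 = -336.3
Denominator: Z2 + Z1 = 160.9 + 497.2 = 658.1
R = -336.3 / 658.1 = -0.511

-0.511


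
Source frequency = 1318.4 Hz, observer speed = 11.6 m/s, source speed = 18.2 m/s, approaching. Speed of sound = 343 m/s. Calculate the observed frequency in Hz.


Given values:
  f_s = 1318.4 Hz, v_o = 11.6 m/s, v_s = 18.2 m/s
  Direction: approaching
Formula: f_o = f_s * (c + v_o) / (c - v_s)
Numerator: c + v_o = 343 + 11.6 = 354.6
Denominator: c - v_s = 343 - 18.2 = 324.8
f_o = 1318.4 * 354.6 / 324.8 = 1439.36

1439.36 Hz


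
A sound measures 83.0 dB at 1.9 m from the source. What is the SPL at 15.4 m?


Given values:
  SPL1 = 83.0 dB, r1 = 1.9 m, r2 = 15.4 m
Formula: SPL2 = SPL1 - 20 * log10(r2 / r1)
Compute ratio: r2 / r1 = 15.4 / 1.9 = 8.1053
Compute log10: log10(8.1053) = 0.908769
Compute drop: 20 * 0.908769 = 18.1754
SPL2 = 83.0 - 18.1754 = 64.82

64.82 dB


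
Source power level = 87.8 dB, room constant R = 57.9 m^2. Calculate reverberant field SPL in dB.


Given values:
  Lw = 87.8 dB, R = 57.9 m^2
Formula: SPL = Lw + 10 * log10(4 / R)
Compute 4 / R = 4 / 57.9 = 0.069085
Compute 10 * log10(0.069085) = -11.6062
SPL = 87.8 + (-11.6062) = 76.19

76.19 dB


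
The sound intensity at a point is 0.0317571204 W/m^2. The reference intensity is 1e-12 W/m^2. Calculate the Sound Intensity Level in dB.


Given values:
  I = 0.0317571204 W/m^2
  I_ref = 1e-12 W/m^2
Formula: SIL = 10 * log10(I / I_ref)
Compute ratio: I / I_ref = 31757120400
Compute log10: log10(31757120400) = 10.501841
Multiply: SIL = 10 * 10.501841 = 105.02

105.02 dB


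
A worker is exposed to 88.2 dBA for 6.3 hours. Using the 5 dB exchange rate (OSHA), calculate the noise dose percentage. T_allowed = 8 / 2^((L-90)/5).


Given values:
  L = 88.2 dBA, T = 6.3 hours
Formula: T_allowed = 8 / 2^((L - 90) / 5)
Compute exponent: (88.2 - 90) / 5 = -0.36
Compute 2^(-0.36) = 0.779165
T_allowed = 8 / 0.779165 = 10.267402 hours
Dose = (T / T_allowed) * 100
Dose = (6.3 / 10.267402) * 100 = 61.36

61.36 %


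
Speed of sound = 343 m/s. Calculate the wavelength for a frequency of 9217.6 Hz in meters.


Given values:
  c = 343 m/s, f = 9217.6 Hz
Formula: lambda = c / f
lambda = 343 / 9217.6
lambda = 0.0372

0.0372 m


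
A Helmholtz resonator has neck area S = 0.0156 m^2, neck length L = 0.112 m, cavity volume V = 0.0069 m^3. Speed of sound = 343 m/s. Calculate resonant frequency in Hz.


Given values:
  S = 0.0156 m^2, L = 0.112 m, V = 0.0069 m^3, c = 343 m/s
Formula: f = (c / (2*pi)) * sqrt(S / (V * L))
Compute V * L = 0.0069 * 0.112 = 0.0007728
Compute S / (V * L) = 0.0156 / 0.0007728 = 20.1863
Compute sqrt(20.1863) = 4.492917
Compute c / (2*pi) = 343 / 6.283185 = 54.590148
f = 54.590148 * 4.492917 = 245.27

245.27 Hz


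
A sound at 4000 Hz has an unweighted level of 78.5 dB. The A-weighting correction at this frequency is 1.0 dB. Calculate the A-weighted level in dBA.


Given values:
  SPL = 78.5 dB
  A-weighting at 4000 Hz = 1.0 dB
Formula: L_A = SPL + A_weight
L_A = 78.5 + (1.0)
L_A = 79.5

79.5 dBA


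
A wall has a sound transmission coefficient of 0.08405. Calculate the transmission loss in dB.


Given values:
  tau = 0.08405
Formula: TL = 10 * log10(1 / tau)
Compute 1 / tau = 1 / 0.08405 = 11.8977
Compute log10(11.8977) = 1.075463
TL = 10 * 1.075463 = 10.75

10.75 dB


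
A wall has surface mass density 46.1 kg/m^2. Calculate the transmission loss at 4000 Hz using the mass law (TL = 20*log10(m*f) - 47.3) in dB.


Given values:
  m = 46.1 kg/m^2, f = 4000 Hz
Formula: TL = 20 * log10(m * f) - 47.3
Compute m * f = 46.1 * 4000 = 184400.0
Compute log10(184400.0) = 5.265761
Compute 20 * 5.265761 = 105.3152
TL = 105.3152 - 47.3 = 58.02

58.02 dB


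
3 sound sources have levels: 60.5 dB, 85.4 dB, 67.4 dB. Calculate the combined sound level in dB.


Formula: L_total = 10 * log10( sum(10^(Li/10)) )
  Source 1: 10^(60.5/10) = 1122018.4543
  Source 2: 10^(85.4/10) = 346736850.4525
  Source 3: 10^(67.4/10) = 5495408.7386
Sum of linear values = 353354277.6454
L_total = 10 * log10(353354277.6454) = 85.48

85.48 dB


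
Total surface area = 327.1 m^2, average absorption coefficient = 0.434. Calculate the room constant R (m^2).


Given values:
  S = 327.1 m^2, alpha = 0.434
Formula: R = S * alpha / (1 - alpha)
Numerator: 327.1 * 0.434 = 141.9614
Denominator: 1 - 0.434 = 0.566
R = 141.9614 / 0.566 = 250.82

250.82 m^2


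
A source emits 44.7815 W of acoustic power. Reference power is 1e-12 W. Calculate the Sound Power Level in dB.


Given values:
  W = 44.7815 W
  W_ref = 1e-12 W
Formula: SWL = 10 * log10(W / W_ref)
Compute ratio: W / W_ref = 44781500000000
Compute log10: log10(44781500000000) = 13.651099
Multiply: SWL = 10 * 13.651099 = 136.51

136.51 dB


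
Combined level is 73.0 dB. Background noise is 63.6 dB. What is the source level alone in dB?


Given values:
  L_total = 73.0 dB, L_bg = 63.6 dB
Formula: L_source = 10 * log10(10^(L_total/10) - 10^(L_bg/10))
Convert to linear:
  10^(73.0/10) = 19952623.1497
  10^(63.6/10) = 2290867.6528
Difference: 19952623.1497 - 2290867.6528 = 17661755.4969
L_source = 10 * log10(17661755.4969) = 72.47

72.47 dB


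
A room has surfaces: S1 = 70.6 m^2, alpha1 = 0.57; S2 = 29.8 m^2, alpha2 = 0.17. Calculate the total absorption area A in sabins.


Given surfaces:
  Surface 1: 70.6 * 0.57 = 40.242
  Surface 2: 29.8 * 0.17 = 5.066
Formula: A = sum(Si * alpha_i)
A = 40.242 + 5.066
A = 45.31

45.31 sabins


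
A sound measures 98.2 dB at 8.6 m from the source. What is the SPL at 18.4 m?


Given values:
  SPL1 = 98.2 dB, r1 = 8.6 m, r2 = 18.4 m
Formula: SPL2 = SPL1 - 20 * log10(r2 / r1)
Compute ratio: r2 / r1 = 18.4 / 8.6 = 2.1395
Compute log10: log10(2.1395) = 0.330312
Compute drop: 20 * 0.330312 = 6.6062
SPL2 = 98.2 - 6.6062 = 91.59

91.59 dB


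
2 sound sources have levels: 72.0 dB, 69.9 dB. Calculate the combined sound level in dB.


Formula: L_total = 10 * log10( sum(10^(Li/10)) )
  Source 1: 10^(72.0/10) = 15848931.9246
  Source 2: 10^(69.9/10) = 9772372.2096
Sum of linear values = 25621304.1342
L_total = 10 * log10(25621304.1342) = 74.09

74.09 dB


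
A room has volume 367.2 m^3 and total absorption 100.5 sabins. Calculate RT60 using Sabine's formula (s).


Given values:
  V = 367.2 m^3
  A = 100.5 sabins
Formula: RT60 = 0.161 * V / A
Numerator: 0.161 * 367.2 = 59.1192
RT60 = 59.1192 / 100.5 = 0.588

0.588 s


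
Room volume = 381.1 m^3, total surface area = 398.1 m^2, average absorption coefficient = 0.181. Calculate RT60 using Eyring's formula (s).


Given values:
  V = 381.1 m^3, S = 398.1 m^2, alpha = 0.181
Formula: RT60 = 0.161 * V / (-S * ln(1 - alpha))
Compute ln(1 - 0.181) = ln(0.819) = -0.199671
Denominator: -398.1 * -0.199671 = 79.489
Numerator: 0.161 * 381.1 = 61.3571
RT60 = 61.3571 / 79.489 = 0.772

0.772 s


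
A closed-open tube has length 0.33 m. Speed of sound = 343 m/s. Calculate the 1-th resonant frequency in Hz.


Given values:
  Tube type: closed-open, L = 0.33 m, c = 343 m/s, n = 1
Formula: f_n = (2n - 1) * c / (4 * L)
Compute 2n - 1 = 2*1 - 1 = 1
Compute 4 * L = 4 * 0.33 = 1.32
f = 1 * 343 / 1.32
f = 259.85

259.85 Hz


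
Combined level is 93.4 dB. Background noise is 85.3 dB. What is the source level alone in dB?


Given values:
  L_total = 93.4 dB, L_bg = 85.3 dB
Formula: L_source = 10 * log10(10^(L_total/10) - 10^(L_bg/10))
Convert to linear:
  10^(93.4/10) = 2187761623.9496
  10^(85.3/10) = 338844156.1392
Difference: 2187761623.9496 - 338844156.1392 = 1848917467.8104
L_source = 10 * log10(1848917467.8104) = 92.67

92.67 dB


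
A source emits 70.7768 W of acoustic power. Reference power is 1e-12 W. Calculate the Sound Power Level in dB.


Given values:
  W = 70.7768 W
  W_ref = 1e-12 W
Formula: SWL = 10 * log10(W / W_ref)
Compute ratio: W / W_ref = 70776800000000
Compute log10: log10(70776800000000) = 13.849891
Multiply: SWL = 10 * 13.849891 = 138.5

138.5 dB


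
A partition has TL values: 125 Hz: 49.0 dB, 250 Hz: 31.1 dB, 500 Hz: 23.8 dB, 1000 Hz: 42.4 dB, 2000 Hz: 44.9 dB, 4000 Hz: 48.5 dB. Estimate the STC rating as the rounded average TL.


Given TL values at each frequency:
  125 Hz: 49.0 dB
  250 Hz: 31.1 dB
  500 Hz: 23.8 dB
  1000 Hz: 42.4 dB
  2000 Hz: 44.9 dB
  4000 Hz: 48.5 dB
Formula: STC ~ round(average of TL values)
Sum = 49.0 + 31.1 + 23.8 + 42.4 + 44.9 + 48.5 = 239.7
Average = 239.7 / 6 = 39.95
Rounded: 40

40


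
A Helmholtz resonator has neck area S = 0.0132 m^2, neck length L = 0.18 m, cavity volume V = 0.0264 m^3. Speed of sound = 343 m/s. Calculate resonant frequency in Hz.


Given values:
  S = 0.0132 m^2, L = 0.18 m, V = 0.0264 m^3, c = 343 m/s
Formula: f = (c / (2*pi)) * sqrt(S / (V * L))
Compute V * L = 0.0264 * 0.18 = 0.004752
Compute S / (V * L) = 0.0132 / 0.004752 = 2.7778
Compute sqrt(2.7778) = 1.666673
Compute c / (2*pi) = 343 / 6.283185 = 54.590148
f = 54.590148 * 1.666673 = 90.98

90.98 Hz


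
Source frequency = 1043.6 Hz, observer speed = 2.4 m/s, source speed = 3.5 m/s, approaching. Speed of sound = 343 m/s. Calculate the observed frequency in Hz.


Given values:
  f_s = 1043.6 Hz, v_o = 2.4 m/s, v_s = 3.5 m/s
  Direction: approaching
Formula: f_o = f_s * (c + v_o) / (c - v_s)
Numerator: c + v_o = 343 + 2.4 = 345.4
Denominator: c - v_s = 343 - 3.5 = 339.5
f_o = 1043.6 * 345.4 / 339.5 = 1061.74

1061.74 Hz


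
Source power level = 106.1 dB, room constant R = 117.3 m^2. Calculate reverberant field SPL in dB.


Given values:
  Lw = 106.1 dB, R = 117.3 m^2
Formula: SPL = Lw + 10 * log10(4 / R)
Compute 4 / R = 4 / 117.3 = 0.034101
Compute 10 * log10(0.034101) = -14.6723
SPL = 106.1 + (-14.6723) = 91.43

91.43 dB


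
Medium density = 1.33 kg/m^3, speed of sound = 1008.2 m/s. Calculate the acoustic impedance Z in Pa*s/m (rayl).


Given values:
  rho = 1.33 kg/m^3
  c = 1008.2 m/s
Formula: Z = rho * c
Z = 1.33 * 1008.2
Z = 1340.91

1340.91 rayl


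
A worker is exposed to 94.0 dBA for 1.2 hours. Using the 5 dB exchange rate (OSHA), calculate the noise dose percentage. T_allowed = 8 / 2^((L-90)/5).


Given values:
  L = 94.0 dBA, T = 1.2 hours
Formula: T_allowed = 8 / 2^((L - 90) / 5)
Compute exponent: (94.0 - 90) / 5 = 0.8
Compute 2^(0.8) = 1.741101
T_allowed = 8 / 1.741101 = 4.594794 hours
Dose = (T / T_allowed) * 100
Dose = (1.2 / 4.594794) * 100 = 26.12

26.12 %


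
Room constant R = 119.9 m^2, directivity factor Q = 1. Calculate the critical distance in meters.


Given values:
  R = 119.9 m^2, Q = 1
Formula: d_c = 0.141 * sqrt(Q * R)
Compute Q * R = 1 * 119.9 = 119.9
Compute sqrt(119.9) = 10.9499
d_c = 0.141 * 10.9499 = 1.544

1.544 m


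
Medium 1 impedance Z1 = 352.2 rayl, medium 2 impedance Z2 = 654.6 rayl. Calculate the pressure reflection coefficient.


Given values:
  Z1 = 352.2 rayl, Z2 = 654.6 rayl
Formula: R = (Z2 - Z1) / (Z2 + Z1)
Numerator: Z2 - Z1 = 654.6 - 352.2 = 302.4
Denominator: Z2 + Z1 = 654.6 + 352.2 = 1006.8
R = 302.4 / 1006.8 = 0.3004

0.3004


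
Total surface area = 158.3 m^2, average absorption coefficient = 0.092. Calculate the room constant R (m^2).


Given values:
  S = 158.3 m^2, alpha = 0.092
Formula: R = S * alpha / (1 - alpha)
Numerator: 158.3 * 0.092 = 14.5636
Denominator: 1 - 0.092 = 0.908
R = 14.5636 / 0.908 = 16.04

16.04 m^2


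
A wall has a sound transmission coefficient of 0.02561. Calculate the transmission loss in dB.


Given values:
  tau = 0.02561
Formula: TL = 10 * log10(1 / tau)
Compute 1 / tau = 1 / 0.02561 = 39.0472
Compute log10(39.0472) = 1.59159
TL = 10 * 1.59159 = 15.92

15.92 dB


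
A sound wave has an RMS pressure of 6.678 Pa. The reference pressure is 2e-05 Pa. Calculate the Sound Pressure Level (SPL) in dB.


Given values:
  p = 6.678 Pa
  p_ref = 2e-05 Pa
Formula: SPL = 20 * log10(p / p_ref)
Compute ratio: p / p_ref = 6.678 / 2e-05 = 333900
Compute log10: log10(333900) = 5.523616
Multiply: SPL = 20 * 5.523616 = 110.47

110.47 dB


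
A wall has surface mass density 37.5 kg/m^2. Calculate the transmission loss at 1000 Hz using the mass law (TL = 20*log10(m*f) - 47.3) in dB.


Given values:
  m = 37.5 kg/m^2, f = 1000 Hz
Formula: TL = 20 * log10(m * f) - 47.3
Compute m * f = 37.5 * 1000 = 37500.0
Compute log10(37500.0) = 4.574031
Compute 20 * 4.574031 = 91.4806
TL = 91.4806 - 47.3 = 44.18

44.18 dB


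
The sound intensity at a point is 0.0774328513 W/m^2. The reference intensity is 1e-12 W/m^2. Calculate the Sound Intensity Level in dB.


Given values:
  I = 0.0774328513 W/m^2
  I_ref = 1e-12 W/m^2
Formula: SIL = 10 * log10(I / I_ref)
Compute ratio: I / I_ref = 77432851300
Compute log10: log10(77432851300) = 10.888925
Multiply: SIL = 10 * 10.888925 = 108.89

108.89 dB


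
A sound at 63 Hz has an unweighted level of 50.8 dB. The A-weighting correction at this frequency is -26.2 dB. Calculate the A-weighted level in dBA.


Given values:
  SPL = 50.8 dB
  A-weighting at 63 Hz = -26.2 dB
Formula: L_A = SPL + A_weight
L_A = 50.8 + (-26.2)
L_A = 24.6

24.6 dBA


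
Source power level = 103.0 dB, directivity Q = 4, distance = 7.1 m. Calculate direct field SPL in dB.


Given values:
  Lw = 103.0 dB, Q = 4, r = 7.1 m
Formula: SPL = Lw + 10 * log10(Q / (4 * pi * r^2))
Compute 4 * pi * r^2 = 4 * pi * 7.1^2 = 633.4707
Compute Q / denom = 4 / 633.4707 = 0.00631442
Compute 10 * log10(0.00631442) = -21.9967
SPL = 103.0 + (-21.9967) = 81.0

81.0 dB


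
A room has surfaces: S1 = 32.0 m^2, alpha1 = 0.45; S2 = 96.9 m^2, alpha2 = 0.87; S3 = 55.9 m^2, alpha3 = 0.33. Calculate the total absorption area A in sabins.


Given surfaces:
  Surface 1: 32.0 * 0.45 = 14.4
  Surface 2: 96.9 * 0.87 = 84.303
  Surface 3: 55.9 * 0.33 = 18.447
Formula: A = sum(Si * alpha_i)
A = 14.4 + 84.303 + 18.447
A = 117.15

117.15 sabins


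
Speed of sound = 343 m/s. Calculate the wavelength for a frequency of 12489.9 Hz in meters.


Given values:
  c = 343 m/s, f = 12489.9 Hz
Formula: lambda = c / f
lambda = 343 / 12489.9
lambda = 0.0275

0.0275 m


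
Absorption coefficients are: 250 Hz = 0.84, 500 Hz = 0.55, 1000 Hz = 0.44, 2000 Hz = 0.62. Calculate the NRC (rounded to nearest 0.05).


Given values:
  a_250 = 0.84, a_500 = 0.55
  a_1000 = 0.44, a_2000 = 0.62
Formula: NRC = (a250 + a500 + a1000 + a2000) / 4
Sum = 0.84 + 0.55 + 0.44 + 0.62 = 2.45
NRC = 2.45 / 4 = 0.6125
Rounded to nearest 0.05: 0.6

0.6


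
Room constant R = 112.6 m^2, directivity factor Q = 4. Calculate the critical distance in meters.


Given values:
  R = 112.6 m^2, Q = 4
Formula: d_c = 0.141 * sqrt(Q * R)
Compute Q * R = 4 * 112.6 = 450.4
Compute sqrt(450.4) = 21.2226
d_c = 0.141 * 21.2226 = 2.992

2.992 m


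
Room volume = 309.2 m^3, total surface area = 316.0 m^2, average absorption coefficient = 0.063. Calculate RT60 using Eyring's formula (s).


Given values:
  V = 309.2 m^3, S = 316.0 m^2, alpha = 0.063
Formula: RT60 = 0.161 * V / (-S * ln(1 - alpha))
Compute ln(1 - 0.063) = ln(0.937) = -0.065072
Denominator: -316.0 * -0.065072 = 20.5628
Numerator: 0.161 * 309.2 = 49.7812
RT60 = 49.7812 / 20.5628 = 2.421

2.421 s


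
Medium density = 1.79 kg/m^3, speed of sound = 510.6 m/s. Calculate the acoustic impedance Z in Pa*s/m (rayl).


Given values:
  rho = 1.79 kg/m^3
  c = 510.6 m/s
Formula: Z = rho * c
Z = 1.79 * 510.6
Z = 913.97

913.97 rayl


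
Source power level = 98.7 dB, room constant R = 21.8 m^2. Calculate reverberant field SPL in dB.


Given values:
  Lw = 98.7 dB, R = 21.8 m^2
Formula: SPL = Lw + 10 * log10(4 / R)
Compute 4 / R = 4 / 21.8 = 0.183486
Compute 10 * log10(0.183486) = -7.364
SPL = 98.7 + (-7.364) = 91.34

91.34 dB


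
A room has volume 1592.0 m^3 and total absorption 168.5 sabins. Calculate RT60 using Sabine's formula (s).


Given values:
  V = 1592.0 m^3
  A = 168.5 sabins
Formula: RT60 = 0.161 * V / A
Numerator: 0.161 * 1592.0 = 256.312
RT60 = 256.312 / 168.5 = 1.521

1.521 s


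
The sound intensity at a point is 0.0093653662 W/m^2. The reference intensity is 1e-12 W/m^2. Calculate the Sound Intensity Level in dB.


Given values:
  I = 0.0093653662 W/m^2
  I_ref = 1e-12 W/m^2
Formula: SIL = 10 * log10(I / I_ref)
Compute ratio: I / I_ref = 9365366200
Compute log10: log10(9365366200) = 9.971525
Multiply: SIL = 10 * 9.971525 = 99.72

99.72 dB


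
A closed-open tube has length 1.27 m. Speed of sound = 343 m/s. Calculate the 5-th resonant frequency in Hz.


Given values:
  Tube type: closed-open, L = 1.27 m, c = 343 m/s, n = 5
Formula: f_n = (2n - 1) * c / (4 * L)
Compute 2n - 1 = 2*5 - 1 = 9
Compute 4 * L = 4 * 1.27 = 5.08
f = 9 * 343 / 5.08
f = 607.68

607.68 Hz


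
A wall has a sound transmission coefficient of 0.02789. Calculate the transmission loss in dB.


Given values:
  tau = 0.02789
Formula: TL = 10 * log10(1 / tau)
Compute 1 / tau = 1 / 0.02789 = 35.8551
Compute log10(35.8551) = 1.554551
TL = 10 * 1.554551 = 15.55

15.55 dB


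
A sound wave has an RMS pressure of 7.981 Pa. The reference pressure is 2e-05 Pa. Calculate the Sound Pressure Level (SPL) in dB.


Given values:
  p = 7.981 Pa
  p_ref = 2e-05 Pa
Formula: SPL = 20 * log10(p / p_ref)
Compute ratio: p / p_ref = 7.981 / 2e-05 = 399050
Compute log10: log10(399050) = 5.601027
Multiply: SPL = 20 * 5.601027 = 112.02

112.02 dB


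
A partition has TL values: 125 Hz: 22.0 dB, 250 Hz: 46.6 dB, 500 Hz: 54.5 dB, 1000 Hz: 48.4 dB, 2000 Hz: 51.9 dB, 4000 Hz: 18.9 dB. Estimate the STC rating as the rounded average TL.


Given TL values at each frequency:
  125 Hz: 22.0 dB
  250 Hz: 46.6 dB
  500 Hz: 54.5 dB
  1000 Hz: 48.4 dB
  2000 Hz: 51.9 dB
  4000 Hz: 18.9 dB
Formula: STC ~ round(average of TL values)
Sum = 22.0 + 46.6 + 54.5 + 48.4 + 51.9 + 18.9 = 242.3
Average = 242.3 / 6 = 40.38
Rounded: 40

40


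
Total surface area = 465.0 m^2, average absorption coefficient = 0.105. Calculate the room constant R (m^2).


Given values:
  S = 465.0 m^2, alpha = 0.105
Formula: R = S * alpha / (1 - alpha)
Numerator: 465.0 * 0.105 = 48.825
Denominator: 1 - 0.105 = 0.895
R = 48.825 / 0.895 = 54.55

54.55 m^2


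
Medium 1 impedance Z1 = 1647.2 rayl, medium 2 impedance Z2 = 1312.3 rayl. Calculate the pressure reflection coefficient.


Given values:
  Z1 = 1647.2 rayl, Z2 = 1312.3 rayl
Formula: R = (Z2 - Z1) / (Z2 + Z1)
Numerator: Z2 - Z1 = 1312.3 - 1647.2 = -334.9
Denominator: Z2 + Z1 = 1312.3 + 1647.2 = 2959.5
R = -334.9 / 2959.5 = -0.1132

-0.1132


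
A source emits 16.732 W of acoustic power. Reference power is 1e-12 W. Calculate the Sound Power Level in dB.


Given values:
  W = 16.732 W
  W_ref = 1e-12 W
Formula: SWL = 10 * log10(W / W_ref)
Compute ratio: W / W_ref = 16732000000000
Compute log10: log10(16732000000000) = 13.223548
Multiply: SWL = 10 * 13.223548 = 132.24

132.24 dB


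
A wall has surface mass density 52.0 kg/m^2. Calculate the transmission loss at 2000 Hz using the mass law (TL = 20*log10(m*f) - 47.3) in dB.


Given values:
  m = 52.0 kg/m^2, f = 2000 Hz
Formula: TL = 20 * log10(m * f) - 47.3
Compute m * f = 52.0 * 2000 = 104000.0
Compute log10(104000.0) = 5.017033
Compute 20 * 5.017033 = 100.3407
TL = 100.3407 - 47.3 = 53.04

53.04 dB


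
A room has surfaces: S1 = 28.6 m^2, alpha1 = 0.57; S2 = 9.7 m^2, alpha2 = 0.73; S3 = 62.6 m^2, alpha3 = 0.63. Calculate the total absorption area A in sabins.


Given surfaces:
  Surface 1: 28.6 * 0.57 = 16.302
  Surface 2: 9.7 * 0.73 = 7.081
  Surface 3: 62.6 * 0.63 = 39.438
Formula: A = sum(Si * alpha_i)
A = 16.302 + 7.081 + 39.438
A = 62.82

62.82 sabins


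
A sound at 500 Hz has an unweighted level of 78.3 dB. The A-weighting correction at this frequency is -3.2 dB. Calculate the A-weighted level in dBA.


Given values:
  SPL = 78.3 dB
  A-weighting at 500 Hz = -3.2 dB
Formula: L_A = SPL + A_weight
L_A = 78.3 + (-3.2)
L_A = 75.1

75.1 dBA


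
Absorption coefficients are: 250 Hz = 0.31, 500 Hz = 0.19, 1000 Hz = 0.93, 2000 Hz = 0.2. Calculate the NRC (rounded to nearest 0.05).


Given values:
  a_250 = 0.31, a_500 = 0.19
  a_1000 = 0.93, a_2000 = 0.2
Formula: NRC = (a250 + a500 + a1000 + a2000) / 4
Sum = 0.31 + 0.19 + 0.93 + 0.2 = 1.63
NRC = 1.63 / 4 = 0.4075
Rounded to nearest 0.05: 0.4

0.4


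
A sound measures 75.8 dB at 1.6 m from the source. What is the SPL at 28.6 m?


Given values:
  SPL1 = 75.8 dB, r1 = 1.6 m, r2 = 28.6 m
Formula: SPL2 = SPL1 - 20 * log10(r2 / r1)
Compute ratio: r2 / r1 = 28.6 / 1.6 = 17.875
Compute log10: log10(17.875) = 1.252246
Compute drop: 20 * 1.252246 = 25.0449
SPL2 = 75.8 - 25.0449 = 50.76

50.76 dB


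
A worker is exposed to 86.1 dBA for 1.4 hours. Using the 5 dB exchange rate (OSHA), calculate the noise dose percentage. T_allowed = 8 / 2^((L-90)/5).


Given values:
  L = 86.1 dBA, T = 1.4 hours
Formula: T_allowed = 8 / 2^((L - 90) / 5)
Compute exponent: (86.1 - 90) / 5 = -0.78
Compute 2^(-0.78) = 0.582367
T_allowed = 8 / 0.582367 = 13.737042 hours
Dose = (T / T_allowed) * 100
Dose = (1.4 / 13.737042) * 100 = 10.19

10.19 %


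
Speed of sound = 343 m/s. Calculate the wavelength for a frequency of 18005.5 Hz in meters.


Given values:
  c = 343 m/s, f = 18005.5 Hz
Formula: lambda = c / f
lambda = 343 / 18005.5
lambda = 0.019

0.019 m


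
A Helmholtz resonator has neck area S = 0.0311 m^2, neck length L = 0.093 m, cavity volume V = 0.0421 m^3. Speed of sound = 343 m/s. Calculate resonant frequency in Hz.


Given values:
  S = 0.0311 m^2, L = 0.093 m, V = 0.0421 m^3, c = 343 m/s
Formula: f = (c / (2*pi)) * sqrt(S / (V * L))
Compute V * L = 0.0421 * 0.093 = 0.0039153
Compute S / (V * L) = 0.0311 / 0.0039153 = 7.9432
Compute sqrt(7.9432) = 2.818368
Compute c / (2*pi) = 343 / 6.283185 = 54.590148
f = 54.590148 * 2.818368 = 153.86

153.86 Hz


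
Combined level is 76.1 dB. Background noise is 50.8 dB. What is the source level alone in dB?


Given values:
  L_total = 76.1 dB, L_bg = 50.8 dB
Formula: L_source = 10 * log10(10^(L_total/10) - 10^(L_bg/10))
Convert to linear:
  10^(76.1/10) = 40738027.7804
  10^(50.8/10) = 120226.4435
Difference: 40738027.7804 - 120226.4435 = 40617801.3369
L_source = 10 * log10(40617801.3369) = 76.09

76.09 dB


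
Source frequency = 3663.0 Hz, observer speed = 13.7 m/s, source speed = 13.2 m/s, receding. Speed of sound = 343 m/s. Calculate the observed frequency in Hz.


Given values:
  f_s = 3663.0 Hz, v_o = 13.7 m/s, v_s = 13.2 m/s
  Direction: receding
Formula: f_o = f_s * (c - v_o) / (c + v_s)
Numerator: c - v_o = 343 - 13.7 = 329.3
Denominator: c + v_s = 343 + 13.2 = 356.2
f_o = 3663.0 * 329.3 / 356.2 = 3386.37

3386.37 Hz


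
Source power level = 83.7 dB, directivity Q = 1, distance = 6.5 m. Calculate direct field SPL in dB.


Given values:
  Lw = 83.7 dB, Q = 1, r = 6.5 m
Formula: SPL = Lw + 10 * log10(Q / (4 * pi * r^2))
Compute 4 * pi * r^2 = 4 * pi * 6.5^2 = 530.9292
Compute Q / denom = 1 / 530.9292 = 0.00188349
Compute 10 * log10(0.00188349) = -27.2504
SPL = 83.7 + (-27.2504) = 56.45

56.45 dB


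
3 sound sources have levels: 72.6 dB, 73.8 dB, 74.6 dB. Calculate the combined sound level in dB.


Formula: L_total = 10 * log10( sum(10^(Li/10)) )
  Source 1: 10^(72.6/10) = 18197008.5861
  Source 2: 10^(73.8/10) = 23988329.1902
  Source 3: 10^(74.6/10) = 28840315.0313
Sum of linear values = 71025652.8076
L_total = 10 * log10(71025652.8076) = 78.51

78.51 dB


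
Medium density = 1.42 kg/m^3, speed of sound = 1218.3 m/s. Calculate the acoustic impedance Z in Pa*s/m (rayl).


Given values:
  rho = 1.42 kg/m^3
  c = 1218.3 m/s
Formula: Z = rho * c
Z = 1.42 * 1218.3
Z = 1729.99

1729.99 rayl


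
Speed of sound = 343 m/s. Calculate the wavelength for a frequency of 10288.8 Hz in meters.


Given values:
  c = 343 m/s, f = 10288.8 Hz
Formula: lambda = c / f
lambda = 343 / 10288.8
lambda = 0.0333

0.0333 m
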